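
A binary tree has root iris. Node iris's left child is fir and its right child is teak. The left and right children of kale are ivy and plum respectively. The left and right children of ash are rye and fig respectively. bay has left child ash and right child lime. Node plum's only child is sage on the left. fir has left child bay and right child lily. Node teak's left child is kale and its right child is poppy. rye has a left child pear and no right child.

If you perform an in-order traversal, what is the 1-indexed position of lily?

In-order visits the left subtree, then the node, then the right subtree.
At iris: go left to fir.
  At fir: go left to bay.
    At bay: go left to ash.
      At ash: go left to rye.
        At rye: go left to pear.
          pear is a leaf — visit pear.
        Visit rye.
        At rye: no right child.
      Visit ash.
      At ash: go right to fig.
        fig is a leaf — visit fig.
    Visit bay.
    At bay: go right to lime.
      lime is a leaf — visit lime.
  Visit fir.
  At fir: go right to lily.
    lily is a leaf — visit lily.
Visit iris.
At iris: go right to teak.
  At teak: go left to kale.
    At kale: go left to ivy.
      ivy is a leaf — visit ivy.
    Visit kale.
    At kale: go right to plum.
      At plum: go left to sage.
        sage is a leaf — visit sage.
      Visit plum.
      At plum: no right child.
  Visit teak.
  At teak: go right to poppy.
    poppy is a leaf — visit poppy.
Full in-order sequence: pear, rye, ash, fig, bay, lime, fir, lily, iris, ivy, kale, sage, plum, teak, poppy.

8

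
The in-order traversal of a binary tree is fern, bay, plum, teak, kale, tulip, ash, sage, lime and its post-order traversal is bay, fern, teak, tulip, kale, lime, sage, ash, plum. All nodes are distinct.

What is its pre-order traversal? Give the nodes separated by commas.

The last element of post-order is the root; it splits in-order into left and right subtrees.
Root plum: left subtree has 2 nodes {fern, bay}, right has 6 {teak, kale, tulip, ash, sage, lime}.
  Root fern: left subtree has 0 nodes { }, right has 1 {bay}.
  Root ash: left subtree has 3 nodes {teak, kale, tulip}, right has 2 {sage, lime}.
    Root kale: left subtree has 1 node {teak}, right has 1 {tulip}.
    Root sage: left subtree has 0 nodes { }, right has 1 {lime}.

plum, fern, bay, ash, kale, teak, tulip, sage, lime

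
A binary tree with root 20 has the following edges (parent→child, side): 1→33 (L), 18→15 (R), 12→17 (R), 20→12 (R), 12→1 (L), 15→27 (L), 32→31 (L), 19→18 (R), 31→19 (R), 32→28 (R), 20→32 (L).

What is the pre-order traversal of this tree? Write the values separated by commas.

20, 32, 31, 19, 18, 15, 27, 28, 12, 1, 33, 17

Pre-order visits the node, then its left subtree, then its right subtree.
Visit 20.
At 20: go left to 32.
  Visit 32.
  At 32: go left to 31.
    Visit 31.
    At 31: no left child.
    At 31: go right to 19.
      Visit 19.
      At 19: no left child.
      At 19: go right to 18.
        Visit 18.
        At 18: no left child.
        At 18: go right to 15.
          Visit 15.
          At 15: go left to 27.
            27 is a leaf — visit 27.
          At 15: no right child.
  At 32: go right to 28.
    28 is a leaf — visit 28.
At 20: go right to 12.
  Visit 12.
  At 12: go left to 1.
    Visit 1.
    At 1: go left to 33.
      33 is a leaf — visit 33.
    At 1: no right child.
  At 12: go right to 17.
    17 is a leaf — visit 17.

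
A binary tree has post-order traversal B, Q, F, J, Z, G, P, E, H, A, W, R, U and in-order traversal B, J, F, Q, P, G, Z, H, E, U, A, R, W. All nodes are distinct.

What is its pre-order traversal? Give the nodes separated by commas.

The last element of post-order is the root; it splits in-order into left and right subtrees.
Root U: left subtree has 9 nodes {B, J, F, Q, P, G, Z, H, E}, right has 3 {A, R, W}.
  Root H: left subtree has 7 nodes {B, J, F, Q, P, G, Z}, right has 1 {E}.
    Root P: left subtree has 4 nodes {B, J, F, Q}, right has 2 {G, Z}.
      Root J: left subtree has 1 node {B}, right has 2 {F, Q}.
        Root F: left subtree has 0 nodes { }, right has 1 {Q}.
      Root G: left subtree has 0 nodes { }, right has 1 {Z}.
  Root R: left subtree has 1 node {A}, right has 1 {W}.

U, H, P, J, B, F, Q, G, Z, E, R, A, W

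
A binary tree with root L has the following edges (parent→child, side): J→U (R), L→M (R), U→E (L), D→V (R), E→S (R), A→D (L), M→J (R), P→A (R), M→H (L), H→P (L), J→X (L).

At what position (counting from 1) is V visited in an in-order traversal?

In-order visits the left subtree, then the node, then the right subtree.
At L: no left child.
Visit L.
At L: go right to M.
  At M: go left to H.
    At H: go left to P.
      At P: no left child.
      Visit P.
      At P: go right to A.
        At A: go left to D.
          At D: no left child.
          Visit D.
          At D: go right to V.
            V is a leaf — visit V.
        Visit A.
        At A: no right child.
    Visit H.
    At H: no right child.
  Visit M.
  At M: go right to J.
    At J: go left to X.
      X is a leaf — visit X.
    Visit J.
    At J: go right to U.
      At U: go left to E.
        At E: no left child.
        Visit E.
        At E: go right to S.
          S is a leaf — visit S.
      Visit U.
      At U: no right child.
Full in-order sequence: L, P, D, V, A, H, M, X, J, E, S, U.

4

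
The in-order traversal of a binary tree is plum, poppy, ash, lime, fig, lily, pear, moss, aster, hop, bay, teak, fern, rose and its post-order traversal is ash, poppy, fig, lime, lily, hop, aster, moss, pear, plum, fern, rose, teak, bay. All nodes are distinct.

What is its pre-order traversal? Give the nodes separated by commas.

bay, plum, pear, lily, lime, poppy, ash, fig, moss, aster, hop, teak, rose, fern

The last element of post-order is the root; it splits in-order into left and right subtrees.
Root bay: left subtree has 10 nodes {plum, poppy, ash, lime, fig, lily, pear, moss, aster, hop}, right has 3 {teak, fern, rose}.
  Root plum: left subtree has 0 nodes { }, right has 9 {poppy, ash, lime, fig, lily, pear, moss, aster, hop}.
    Root pear: left subtree has 5 nodes {poppy, ash, lime, fig, lily}, right has 3 {moss, aster, hop}.
      Root lily: left subtree has 4 nodes {poppy, ash, lime, fig}, right has 0 { }.
        Root lime: left subtree has 2 nodes {poppy, ash}, right has 1 {fig}.
          Root poppy: left subtree has 0 nodes { }, right has 1 {ash}.
      Root moss: left subtree has 0 nodes { }, right has 2 {aster, hop}.
        Root aster: left subtree has 0 nodes { }, right has 1 {hop}.
  Root teak: left subtree has 0 nodes { }, right has 2 {fern, rose}.
    Root rose: left subtree has 1 node {fern}, right has 0 { }.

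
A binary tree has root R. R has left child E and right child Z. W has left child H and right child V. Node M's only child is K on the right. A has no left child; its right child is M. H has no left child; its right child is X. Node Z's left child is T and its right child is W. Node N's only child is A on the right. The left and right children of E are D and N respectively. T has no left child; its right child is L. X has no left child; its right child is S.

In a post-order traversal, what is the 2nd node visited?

K

Post-order visits the left subtree, then the right subtree, then the node.
At R: go left to E.
  At E: go left to D.
    D is a leaf — visit D.
  At E: go right to N.
    At N: no left child.
    At N: go right to A.
      At A: no left child.
      At A: go right to M.
        At M: no left child.
        At M: go right to K.
          K is a leaf — visit K.
        Visit M.
      Visit A.
    Visit N.
  Visit E.
At R: go right to Z.
  At Z: go left to T.
    At T: no left child.
    At T: go right to L.
      L is a leaf — visit L.
    Visit T.
  At Z: go right to W.
    At W: go left to H.
      At H: no left child.
      At H: go right to X.
        At X: no left child.
        At X: go right to S.
          S is a leaf — visit S.
        Visit X.
      Visit H.
    At W: go right to V.
      V is a leaf — visit V.
    Visit W.
  Visit Z.
Visit R.
Full post-order sequence: D, K, M, A, N, E, L, T, S, X, H, V, W, Z, R.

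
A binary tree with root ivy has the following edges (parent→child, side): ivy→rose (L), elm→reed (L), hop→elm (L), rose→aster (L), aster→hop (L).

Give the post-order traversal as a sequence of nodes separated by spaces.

reed elm hop aster rose ivy

Post-order visits the left subtree, then the right subtree, then the node.
At ivy: go left to rose.
  At rose: go left to aster.
    At aster: go left to hop.
      At hop: go left to elm.
        At elm: go left to reed.
          reed is a leaf — visit reed.
        At elm: no right child.
        Visit elm.
      At hop: no right child.
      Visit hop.
    At aster: no right child.
    Visit aster.
  At rose: no right child.
  Visit rose.
At ivy: no right child.
Visit ivy.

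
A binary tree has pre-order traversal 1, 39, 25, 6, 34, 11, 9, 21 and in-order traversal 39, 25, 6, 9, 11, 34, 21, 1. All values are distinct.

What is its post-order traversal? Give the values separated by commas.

The first element of pre-order is the root; it splits in-order into left and right subtrees.
Root 1: left subtree has 7 nodes {39, 25, 6, 9, 11, 34, 21}, right has 0 { }.
  Root 39: left subtree has 0 nodes { }, right has 6 {25, 6, 9, 11, 34, 21}.
    Root 25: left subtree has 0 nodes { }, right has 5 {6, 9, 11, 34, 21}.
      Root 6: left subtree has 0 nodes { }, right has 4 {9, 11, 34, 21}.
        Root 34: left subtree has 2 nodes {9, 11}, right has 1 {21}.
          Root 11: left subtree has 1 node {9}, right has 0 { }.

9, 11, 21, 34, 6, 25, 39, 1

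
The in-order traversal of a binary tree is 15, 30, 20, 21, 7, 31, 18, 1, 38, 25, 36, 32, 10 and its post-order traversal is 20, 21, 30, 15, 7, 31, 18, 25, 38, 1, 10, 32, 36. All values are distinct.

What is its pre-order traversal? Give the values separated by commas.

36, 1, 18, 31, 7, 15, 30, 21, 20, 38, 25, 32, 10

The last element of post-order is the root; it splits in-order into left and right subtrees.
Root 36: left subtree has 10 nodes {15, 30, 20, 21, 7, 31, 18, 1, 38, 25}, right has 2 {32, 10}.
  Root 1: left subtree has 7 nodes {15, 30, 20, 21, 7, 31, 18}, right has 2 {38, 25}.
    Root 18: left subtree has 6 nodes {15, 30, 20, 21, 7, 31}, right has 0 { }.
      Root 31: left subtree has 5 nodes {15, 30, 20, 21, 7}, right has 0 { }.
        Root 7: left subtree has 4 nodes {15, 30, 20, 21}, right has 0 { }.
          Root 15: left subtree has 0 nodes { }, right has 3 {30, 20, 21}.
            Root 30: left subtree has 0 nodes { }, right has 2 {20, 21}.
              Root 21: left subtree has 1 node {20}, right has 0 { }.
    Root 38: left subtree has 0 nodes { }, right has 1 {25}.
  Root 32: left subtree has 0 nodes { }, right has 1 {10}.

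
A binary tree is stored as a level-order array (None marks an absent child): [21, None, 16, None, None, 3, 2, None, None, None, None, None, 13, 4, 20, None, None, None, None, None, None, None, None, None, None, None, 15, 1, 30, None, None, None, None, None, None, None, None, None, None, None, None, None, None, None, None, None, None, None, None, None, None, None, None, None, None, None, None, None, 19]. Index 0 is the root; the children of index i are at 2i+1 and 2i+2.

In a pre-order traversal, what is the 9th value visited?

Pre-order visits the node, then its left subtree, then its right subtree.
Visit 21.
At 21: no left child.
At 21: go right to 16.
  Visit 16.
  At 16: go left to 3.
    Visit 3.
    At 3: no left child.
    At 3: go right to 13.
      Visit 13.
      At 13: no left child.
      At 13: go right to 15.
        15 is a leaf — visit 15.
  At 16: go right to 2.
    Visit 2.
    At 2: go left to 4.
      Visit 4.
      At 4: go left to 1.
        1 is a leaf — visit 1.
      At 4: go right to 30.
        Visit 30.
        At 30: no left child.
        At 30: go right to 19.
          19 is a leaf — visit 19.
    At 2: go right to 20.
      20 is a leaf — visit 20.
Full pre-order sequence: 21, 16, 3, 13, 15, 2, 4, 1, 30, 19, 20.

30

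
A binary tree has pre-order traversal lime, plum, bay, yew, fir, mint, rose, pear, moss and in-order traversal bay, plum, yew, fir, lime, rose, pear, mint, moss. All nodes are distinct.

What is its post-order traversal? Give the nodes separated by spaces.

The first element of pre-order is the root; it splits in-order into left and right subtrees.
Root lime: left subtree has 4 nodes {bay, plum, yew, fir}, right has 4 {rose, pear, mint, moss}.
  Root plum: left subtree has 1 node {bay}, right has 2 {yew, fir}.
    Root yew: left subtree has 0 nodes { }, right has 1 {fir}.
  Root mint: left subtree has 2 nodes {rose, pear}, right has 1 {moss}.
    Root rose: left subtree has 0 nodes { }, right has 1 {pear}.

bay fir yew plum pear rose moss mint lime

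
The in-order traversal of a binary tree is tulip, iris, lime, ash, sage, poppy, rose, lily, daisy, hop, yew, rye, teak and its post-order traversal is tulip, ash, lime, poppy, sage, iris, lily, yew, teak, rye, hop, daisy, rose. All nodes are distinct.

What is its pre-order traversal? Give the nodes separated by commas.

rose, iris, tulip, sage, lime, ash, poppy, daisy, lily, hop, rye, yew, teak

The last element of post-order is the root; it splits in-order into left and right subtrees.
Root rose: left subtree has 6 nodes {tulip, iris, lime, ash, sage, poppy}, right has 6 {lily, daisy, hop, yew, rye, teak}.
  Root iris: left subtree has 1 node {tulip}, right has 4 {lime, ash, sage, poppy}.
    Root sage: left subtree has 2 nodes {lime, ash}, right has 1 {poppy}.
      Root lime: left subtree has 0 nodes { }, right has 1 {ash}.
  Root daisy: left subtree has 1 node {lily}, right has 4 {hop, yew, rye, teak}.
    Root hop: left subtree has 0 nodes { }, right has 3 {yew, rye, teak}.
      Root rye: left subtree has 1 node {yew}, right has 1 {teak}.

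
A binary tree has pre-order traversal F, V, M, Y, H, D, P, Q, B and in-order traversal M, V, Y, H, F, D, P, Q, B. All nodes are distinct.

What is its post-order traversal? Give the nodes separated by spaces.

The first element of pre-order is the root; it splits in-order into left and right subtrees.
Root F: left subtree has 4 nodes {M, V, Y, H}, right has 4 {D, P, Q, B}.
  Root V: left subtree has 1 node {M}, right has 2 {Y, H}.
    Root Y: left subtree has 0 nodes { }, right has 1 {H}.
  Root D: left subtree has 0 nodes { }, right has 3 {P, Q, B}.
    Root P: left subtree has 0 nodes { }, right has 2 {Q, B}.
      Root Q: left subtree has 0 nodes { }, right has 1 {B}.

M H Y V B Q P D F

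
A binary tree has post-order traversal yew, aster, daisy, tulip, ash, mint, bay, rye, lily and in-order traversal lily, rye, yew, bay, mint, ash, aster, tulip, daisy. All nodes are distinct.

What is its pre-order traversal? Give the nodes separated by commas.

lily, rye, bay, yew, mint, ash, tulip, aster, daisy

The last element of post-order is the root; it splits in-order into left and right subtrees.
Root lily: left subtree has 0 nodes { }, right has 8 {rye, yew, bay, mint, ash, aster, tulip, daisy}.
  Root rye: left subtree has 0 nodes { }, right has 7 {yew, bay, mint, ash, aster, tulip, daisy}.
    Root bay: left subtree has 1 node {yew}, right has 5 {mint, ash, aster, tulip, daisy}.
      Root mint: left subtree has 0 nodes { }, right has 4 {ash, aster, tulip, daisy}.
        Root ash: left subtree has 0 nodes { }, right has 3 {aster, tulip, daisy}.
          Root tulip: left subtree has 1 node {aster}, right has 1 {daisy}.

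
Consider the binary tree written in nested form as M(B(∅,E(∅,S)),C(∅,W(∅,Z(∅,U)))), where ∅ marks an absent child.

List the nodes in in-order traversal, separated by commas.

B, E, S, M, C, W, Z, U

In-order visits the left subtree, then the node, then the right subtree.
At M: go left to B.
  At B: no left child.
  Visit B.
  At B: go right to E.
    At E: no left child.
    Visit E.
    At E: go right to S.
      S is a leaf — visit S.
Visit M.
At M: go right to C.
  At C: no left child.
  Visit C.
  At C: go right to W.
    At W: no left child.
    Visit W.
    At W: go right to Z.
      At Z: no left child.
      Visit Z.
      At Z: go right to U.
        U is a leaf — visit U.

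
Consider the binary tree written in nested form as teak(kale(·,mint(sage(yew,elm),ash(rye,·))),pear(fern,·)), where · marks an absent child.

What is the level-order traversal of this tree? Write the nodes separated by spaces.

Level-order visits nodes level by level from the root, left to right within each level.
Level 0: teak
Level 1: kale, pear
Level 2: mint, fern
Level 3: sage, ash
Level 4: yew, elm, rye

teak kale pear mint fern sage ash yew elm rye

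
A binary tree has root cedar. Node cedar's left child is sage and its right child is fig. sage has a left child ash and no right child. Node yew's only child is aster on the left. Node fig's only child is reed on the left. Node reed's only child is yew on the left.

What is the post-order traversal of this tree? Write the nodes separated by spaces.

Post-order visits the left subtree, then the right subtree, then the node.
At cedar: go left to sage.
  At sage: go left to ash.
    ash is a leaf — visit ash.
  At sage: no right child.
  Visit sage.
At cedar: go right to fig.
  At fig: go left to reed.
    At reed: go left to yew.
      At yew: go left to aster.
        aster is a leaf — visit aster.
      At yew: no right child.
      Visit yew.
    At reed: no right child.
    Visit reed.
  At fig: no right child.
  Visit fig.
Visit cedar.

ash sage aster yew reed fig cedar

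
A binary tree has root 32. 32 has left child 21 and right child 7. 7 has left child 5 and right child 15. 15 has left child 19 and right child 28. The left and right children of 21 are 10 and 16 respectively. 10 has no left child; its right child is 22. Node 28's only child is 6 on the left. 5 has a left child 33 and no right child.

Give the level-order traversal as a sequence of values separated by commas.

Level-order visits nodes level by level from the root, left to right within each level.
Level 0: 32
Level 1: 21, 7
Level 2: 10, 16, 5, 15
Level 3: 22, 33, 19, 28
Level 4: 6

32, 21, 7, 10, 16, 5, 15, 22, 33, 19, 28, 6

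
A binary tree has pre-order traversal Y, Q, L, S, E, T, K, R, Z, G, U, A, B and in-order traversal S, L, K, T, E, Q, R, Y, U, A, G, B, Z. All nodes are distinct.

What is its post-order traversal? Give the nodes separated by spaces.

S K T E L R Q A U B G Z Y

The first element of pre-order is the root; it splits in-order into left and right subtrees.
Root Y: left subtree has 7 nodes {S, L, K, T, E, Q, R}, right has 5 {U, A, G, B, Z}.
  Root Q: left subtree has 5 nodes {S, L, K, T, E}, right has 1 {R}.
    Root L: left subtree has 1 node {S}, right has 3 {K, T, E}.
      Root E: left subtree has 2 nodes {K, T}, right has 0 { }.
        Root T: left subtree has 1 node {K}, right has 0 { }.
  Root Z: left subtree has 4 nodes {U, A, G, B}, right has 0 { }.
    Root G: left subtree has 2 nodes {U, A}, right has 1 {B}.
      Root U: left subtree has 0 nodes { }, right has 1 {A}.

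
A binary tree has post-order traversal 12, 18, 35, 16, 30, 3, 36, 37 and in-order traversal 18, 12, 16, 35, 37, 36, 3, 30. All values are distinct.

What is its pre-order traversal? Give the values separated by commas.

The last element of post-order is the root; it splits in-order into left and right subtrees.
Root 37: left subtree has 4 nodes {18, 12, 16, 35}, right has 3 {36, 3, 30}.
  Root 16: left subtree has 2 nodes {18, 12}, right has 1 {35}.
    Root 18: left subtree has 0 nodes { }, right has 1 {12}.
  Root 36: left subtree has 0 nodes { }, right has 2 {3, 30}.
    Root 3: left subtree has 0 nodes { }, right has 1 {30}.

37, 16, 18, 12, 35, 36, 3, 30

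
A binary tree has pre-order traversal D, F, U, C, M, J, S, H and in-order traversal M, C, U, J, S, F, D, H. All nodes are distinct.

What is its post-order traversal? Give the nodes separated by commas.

M, C, S, J, U, F, H, D

The first element of pre-order is the root; it splits in-order into left and right subtrees.
Root D: left subtree has 6 nodes {M, C, U, J, S, F}, right has 1 {H}.
  Root F: left subtree has 5 nodes {M, C, U, J, S}, right has 0 { }.
    Root U: left subtree has 2 nodes {M, C}, right has 2 {J, S}.
      Root C: left subtree has 1 node {M}, right has 0 { }.
      Root J: left subtree has 0 nodes { }, right has 1 {S}.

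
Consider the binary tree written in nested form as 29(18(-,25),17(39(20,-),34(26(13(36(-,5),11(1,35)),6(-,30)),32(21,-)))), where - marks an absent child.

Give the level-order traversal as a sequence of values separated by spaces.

29 18 17 25 39 34 20 26 32 13 6 21 36 11 30 5 1 35

Level-order visits nodes level by level from the root, left to right within each level.
Level 0: 29
Level 1: 18, 17
Level 2: 25, 39, 34
Level 3: 20, 26, 32
Level 4: 13, 6, 21
Level 5: 36, 11, 30
Level 6: 5, 1, 35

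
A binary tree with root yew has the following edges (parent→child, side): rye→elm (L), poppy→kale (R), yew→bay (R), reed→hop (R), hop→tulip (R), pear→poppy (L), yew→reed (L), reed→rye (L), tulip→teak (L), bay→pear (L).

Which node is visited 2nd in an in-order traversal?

rye

In-order visits the left subtree, then the node, then the right subtree.
At yew: go left to reed.
  At reed: go left to rye.
    At rye: go left to elm.
      elm is a leaf — visit elm.
    Visit rye.
    At rye: no right child.
  Visit reed.
  At reed: go right to hop.
    At hop: no left child.
    Visit hop.
    At hop: go right to tulip.
      At tulip: go left to teak.
        teak is a leaf — visit teak.
      Visit tulip.
      At tulip: no right child.
Visit yew.
At yew: go right to bay.
  At bay: go left to pear.
    At pear: go left to poppy.
      At poppy: no left child.
      Visit poppy.
      At poppy: go right to kale.
        kale is a leaf — visit kale.
    Visit pear.
    At pear: no right child.
  Visit bay.
  At bay: no right child.
Full in-order sequence: elm, rye, reed, hop, teak, tulip, yew, poppy, kale, pear, bay.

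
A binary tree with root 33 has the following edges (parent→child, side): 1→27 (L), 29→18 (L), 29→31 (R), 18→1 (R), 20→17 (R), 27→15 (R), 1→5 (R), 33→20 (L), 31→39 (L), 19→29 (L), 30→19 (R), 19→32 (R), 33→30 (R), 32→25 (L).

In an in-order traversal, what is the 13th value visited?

In-order visits the left subtree, then the node, then the right subtree.
At 33: go left to 20.
  At 20: no left child.
  Visit 20.
  At 20: go right to 17.
    17 is a leaf — visit 17.
Visit 33.
At 33: go right to 30.
  At 30: no left child.
  Visit 30.
  At 30: go right to 19.
    At 19: go left to 29.
      At 29: go left to 18.
        At 18: no left child.
        Visit 18.
        At 18: go right to 1.
          At 1: go left to 27.
            At 27: no left child.
            Visit 27.
            At 27: go right to 15.
              15 is a leaf — visit 15.
          Visit 1.
          At 1: go right to 5.
            5 is a leaf — visit 5.
      Visit 29.
      At 29: go right to 31.
        At 31: go left to 39.
          39 is a leaf — visit 39.
        Visit 31.
        At 31: no right child.
    Visit 19.
    At 19: go right to 32.
      At 32: go left to 25.
        25 is a leaf — visit 25.
      Visit 32.
      At 32: no right child.
Full in-order sequence: 20, 17, 33, 30, 18, 27, 15, 1, 5, 29, 39, 31, 19, 25, 32.

19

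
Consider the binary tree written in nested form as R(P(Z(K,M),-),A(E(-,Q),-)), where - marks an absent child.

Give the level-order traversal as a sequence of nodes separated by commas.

R, P, A, Z, E, K, M, Q

Level-order visits nodes level by level from the root, left to right within each level.
Level 0: R
Level 1: P, A
Level 2: Z, E
Level 3: K, M, Q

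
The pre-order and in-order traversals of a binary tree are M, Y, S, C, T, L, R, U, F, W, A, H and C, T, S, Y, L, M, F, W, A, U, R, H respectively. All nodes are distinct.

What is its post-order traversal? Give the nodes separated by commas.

T, C, S, L, Y, A, W, F, U, H, R, M

The first element of pre-order is the root; it splits in-order into left and right subtrees.
Root M: left subtree has 5 nodes {C, T, S, Y, L}, right has 6 {F, W, A, U, R, H}.
  Root Y: left subtree has 3 nodes {C, T, S}, right has 1 {L}.
    Root S: left subtree has 2 nodes {C, T}, right has 0 { }.
      Root C: left subtree has 0 nodes { }, right has 1 {T}.
  Root R: left subtree has 4 nodes {F, W, A, U}, right has 1 {H}.
    Root U: left subtree has 3 nodes {F, W, A}, right has 0 { }.
      Root F: left subtree has 0 nodes { }, right has 2 {W, A}.
        Root W: left subtree has 0 nodes { }, right has 1 {A}.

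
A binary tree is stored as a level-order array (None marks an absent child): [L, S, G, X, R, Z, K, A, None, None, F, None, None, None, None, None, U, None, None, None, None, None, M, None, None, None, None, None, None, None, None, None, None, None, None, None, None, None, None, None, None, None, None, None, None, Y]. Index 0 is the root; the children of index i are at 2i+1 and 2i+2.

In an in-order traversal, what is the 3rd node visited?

X

In-order visits the left subtree, then the node, then the right subtree.
At L: go left to S.
  At S: go left to X.
    At X: go left to A.
      At A: no left child.
      Visit A.
      At A: go right to U.
        U is a leaf — visit U.
    Visit X.
    At X: no right child.
  Visit S.
  At S: go right to R.
    At R: no left child.
    Visit R.
    At R: go right to F.
      At F: no left child.
      Visit F.
      At F: go right to M.
        At M: go left to Y.
          Y is a leaf — visit Y.
        Visit M.
        At M: no right child.
Visit L.
At L: go right to G.
  At G: go left to Z.
    Z is a leaf — visit Z.
  Visit G.
  At G: go right to K.
    K is a leaf — visit K.
Full in-order sequence: A, U, X, S, R, F, Y, M, L, Z, G, K.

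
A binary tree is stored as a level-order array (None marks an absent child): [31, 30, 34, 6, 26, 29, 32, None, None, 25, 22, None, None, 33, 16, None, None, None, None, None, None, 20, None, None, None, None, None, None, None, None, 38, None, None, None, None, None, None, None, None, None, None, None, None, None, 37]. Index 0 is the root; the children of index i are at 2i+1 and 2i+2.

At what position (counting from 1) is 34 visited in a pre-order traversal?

9

Pre-order visits the node, then its left subtree, then its right subtree.
Visit 31.
At 31: go left to 30.
  Visit 30.
  At 30: go left to 6.
    6 is a leaf — visit 6.
  At 30: go right to 26.
    Visit 26.
    At 26: go left to 25.
      25 is a leaf — visit 25.
    At 26: go right to 22.
      Visit 22.
      At 22: go left to 20.
        Visit 20.
        At 20: no left child.
        At 20: go right to 37.
          37 is a leaf — visit 37.
      At 22: no right child.
At 31: go right to 34.
  Visit 34.
  At 34: go left to 29.
    29 is a leaf — visit 29.
  At 34: go right to 32.
    Visit 32.
    At 32: go left to 33.
      33 is a leaf — visit 33.
    At 32: go right to 16.
      Visit 16.
      At 16: no left child.
      At 16: go right to 38.
        38 is a leaf — visit 38.
Full pre-order sequence: 31, 30, 6, 26, 25, 22, 20, 37, 34, 29, 32, 33, 16, 38.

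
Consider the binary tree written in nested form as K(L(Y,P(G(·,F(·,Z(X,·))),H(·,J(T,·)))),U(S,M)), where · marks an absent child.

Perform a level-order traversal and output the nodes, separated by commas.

Level-order visits nodes level by level from the root, left to right within each level.
Level 0: K
Level 1: L, U
Level 2: Y, P, S, M
Level 3: G, H
Level 4: F, J
Level 5: Z, T
Level 6: X

K, L, U, Y, P, S, M, G, H, F, J, Z, T, X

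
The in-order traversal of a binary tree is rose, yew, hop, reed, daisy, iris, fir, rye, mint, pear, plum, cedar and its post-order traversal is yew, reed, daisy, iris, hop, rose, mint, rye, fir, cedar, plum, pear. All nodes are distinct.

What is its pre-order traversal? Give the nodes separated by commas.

The last element of post-order is the root; it splits in-order into left and right subtrees.
Root pear: left subtree has 9 nodes {rose, yew, hop, reed, daisy, iris, fir, rye, mint}, right has 2 {plum, cedar}.
  Root fir: left subtree has 6 nodes {rose, yew, hop, reed, daisy, iris}, right has 2 {rye, mint}.
    Root rose: left subtree has 0 nodes { }, right has 5 {yew, hop, reed, daisy, iris}.
      Root hop: left subtree has 1 node {yew}, right has 3 {reed, daisy, iris}.
        Root iris: left subtree has 2 nodes {reed, daisy}, right has 0 { }.
          Root daisy: left subtree has 1 node {reed}, right has 0 { }.
    Root rye: left subtree has 0 nodes { }, right has 1 {mint}.
  Root plum: left subtree has 0 nodes { }, right has 1 {cedar}.

pear, fir, rose, hop, yew, iris, daisy, reed, rye, mint, plum, cedar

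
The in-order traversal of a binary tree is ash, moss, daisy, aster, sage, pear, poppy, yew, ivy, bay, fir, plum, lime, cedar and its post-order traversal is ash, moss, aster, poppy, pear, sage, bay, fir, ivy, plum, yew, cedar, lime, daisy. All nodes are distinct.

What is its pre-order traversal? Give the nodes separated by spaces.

The last element of post-order is the root; it splits in-order into left and right subtrees.
Root daisy: left subtree has 2 nodes {ash, moss}, right has 11 {aster, sage, pear, poppy, yew, ivy, bay, fir, plum, lime, cedar}.
  Root moss: left subtree has 1 node {ash}, right has 0 { }.
  Root lime: left subtree has 9 nodes {aster, sage, pear, poppy, yew, ivy, bay, fir, plum}, right has 1 {cedar}.
    Root yew: left subtree has 4 nodes {aster, sage, pear, poppy}, right has 4 {ivy, bay, fir, plum}.
      Root sage: left subtree has 1 node {aster}, right has 2 {pear, poppy}.
        Root pear: left subtree has 0 nodes { }, right has 1 {poppy}.
      Root plum: left subtree has 3 nodes {ivy, bay, fir}, right has 0 { }.
        Root ivy: left subtree has 0 nodes { }, right has 2 {bay, fir}.
          Root fir: left subtree has 1 node {bay}, right has 0 { }.

daisy moss ash lime yew sage aster pear poppy plum ivy fir bay cedar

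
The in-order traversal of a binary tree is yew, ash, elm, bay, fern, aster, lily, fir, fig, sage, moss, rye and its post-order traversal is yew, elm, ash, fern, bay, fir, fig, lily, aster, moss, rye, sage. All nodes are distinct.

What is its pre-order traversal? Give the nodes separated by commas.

sage, aster, bay, ash, yew, elm, fern, lily, fig, fir, rye, moss

The last element of post-order is the root; it splits in-order into left and right subtrees.
Root sage: left subtree has 9 nodes {yew, ash, elm, bay, fern, aster, lily, fir, fig}, right has 2 {moss, rye}.
  Root aster: left subtree has 5 nodes {yew, ash, elm, bay, fern}, right has 3 {lily, fir, fig}.
    Root bay: left subtree has 3 nodes {yew, ash, elm}, right has 1 {fern}.
      Root ash: left subtree has 1 node {yew}, right has 1 {elm}.
    Root lily: left subtree has 0 nodes { }, right has 2 {fir, fig}.
      Root fig: left subtree has 1 node {fir}, right has 0 { }.
  Root rye: left subtree has 1 node {moss}, right has 0 { }.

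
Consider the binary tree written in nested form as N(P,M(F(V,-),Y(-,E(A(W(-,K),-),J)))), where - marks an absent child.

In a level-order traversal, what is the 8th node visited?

Level-order visits nodes level by level from the root, left to right within each level.
Level 0: N
Level 1: P, M
Level 2: F, Y
Level 3: V, E
Level 4: A, J
Level 5: W
Level 6: K
Full level-order sequence: N, P, M, F, Y, V, E, A, J, W, K.

A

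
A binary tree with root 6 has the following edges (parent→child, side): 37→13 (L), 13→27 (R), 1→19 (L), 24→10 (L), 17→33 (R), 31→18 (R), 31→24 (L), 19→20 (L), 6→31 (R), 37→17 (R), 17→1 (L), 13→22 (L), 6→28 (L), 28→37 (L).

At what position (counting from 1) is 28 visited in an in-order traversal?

In-order visits the left subtree, then the node, then the right subtree.
At 6: go left to 28.
  At 28: go left to 37.
    At 37: go left to 13.
      At 13: go left to 22.
        22 is a leaf — visit 22.
      Visit 13.
      At 13: go right to 27.
        27 is a leaf — visit 27.
    Visit 37.
    At 37: go right to 17.
      At 17: go left to 1.
        At 1: go left to 19.
          At 19: go left to 20.
            20 is a leaf — visit 20.
          Visit 19.
          At 19: no right child.
        Visit 1.
        At 1: no right child.
      Visit 17.
      At 17: go right to 33.
        33 is a leaf — visit 33.
  Visit 28.
  At 28: no right child.
Visit 6.
At 6: go right to 31.
  At 31: go left to 24.
    At 24: go left to 10.
      10 is a leaf — visit 10.
    Visit 24.
    At 24: no right child.
  Visit 31.
  At 31: go right to 18.
    18 is a leaf — visit 18.
Full in-order sequence: 22, 13, 27, 37, 20, 19, 1, 17, 33, 28, 6, 10, 24, 31, 18.

10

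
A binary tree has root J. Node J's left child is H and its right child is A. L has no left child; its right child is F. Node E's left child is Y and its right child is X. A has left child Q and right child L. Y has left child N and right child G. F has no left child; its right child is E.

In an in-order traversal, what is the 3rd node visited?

Q

In-order visits the left subtree, then the node, then the right subtree.
At J: go left to H.
  H is a leaf — visit H.
Visit J.
At J: go right to A.
  At A: go left to Q.
    Q is a leaf — visit Q.
  Visit A.
  At A: go right to L.
    At L: no left child.
    Visit L.
    At L: go right to F.
      At F: no left child.
      Visit F.
      At F: go right to E.
        At E: go left to Y.
          At Y: go left to N.
            N is a leaf — visit N.
          Visit Y.
          At Y: go right to G.
            G is a leaf — visit G.
        Visit E.
        At E: go right to X.
          X is a leaf — visit X.
Full in-order sequence: H, J, Q, A, L, F, N, Y, G, E, X.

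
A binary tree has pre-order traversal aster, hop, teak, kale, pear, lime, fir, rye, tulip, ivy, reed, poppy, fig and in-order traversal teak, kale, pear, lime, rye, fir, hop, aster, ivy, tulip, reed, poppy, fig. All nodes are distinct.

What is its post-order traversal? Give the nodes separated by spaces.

rye fir lime pear kale teak hop ivy fig poppy reed tulip aster

The first element of pre-order is the root; it splits in-order into left and right subtrees.
Root aster: left subtree has 7 nodes {teak, kale, pear, lime, rye, fir, hop}, right has 5 {ivy, tulip, reed, poppy, fig}.
  Root hop: left subtree has 6 nodes {teak, kale, pear, lime, rye, fir}, right has 0 { }.
    Root teak: left subtree has 0 nodes { }, right has 5 {kale, pear, lime, rye, fir}.
      Root kale: left subtree has 0 nodes { }, right has 4 {pear, lime, rye, fir}.
        Root pear: left subtree has 0 nodes { }, right has 3 {lime, rye, fir}.
          Root lime: left subtree has 0 nodes { }, right has 2 {rye, fir}.
            Root fir: left subtree has 1 node {rye}, right has 0 { }.
  Root tulip: left subtree has 1 node {ivy}, right has 3 {reed, poppy, fig}.
    Root reed: left subtree has 0 nodes { }, right has 2 {poppy, fig}.
      Root poppy: left subtree has 0 nodes { }, right has 1 {fig}.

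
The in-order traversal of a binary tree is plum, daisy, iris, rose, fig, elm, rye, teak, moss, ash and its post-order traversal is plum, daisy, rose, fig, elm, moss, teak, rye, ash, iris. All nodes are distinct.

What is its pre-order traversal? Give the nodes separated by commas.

iris, daisy, plum, ash, rye, elm, fig, rose, teak, moss

The last element of post-order is the root; it splits in-order into left and right subtrees.
Root iris: left subtree has 2 nodes {plum, daisy}, right has 7 {rose, fig, elm, rye, teak, moss, ash}.
  Root daisy: left subtree has 1 node {plum}, right has 0 { }.
  Root ash: left subtree has 6 nodes {rose, fig, elm, rye, teak, moss}, right has 0 { }.
    Root rye: left subtree has 3 nodes {rose, fig, elm}, right has 2 {teak, moss}.
      Root elm: left subtree has 2 nodes {rose, fig}, right has 0 { }.
        Root fig: left subtree has 1 node {rose}, right has 0 { }.
      Root teak: left subtree has 0 nodes { }, right has 1 {moss}.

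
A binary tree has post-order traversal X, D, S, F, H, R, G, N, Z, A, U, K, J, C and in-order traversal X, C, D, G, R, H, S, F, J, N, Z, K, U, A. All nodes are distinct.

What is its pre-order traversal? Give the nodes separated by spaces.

C X J G D R H F S K Z N U A

The last element of post-order is the root; it splits in-order into left and right subtrees.
Root C: left subtree has 1 node {X}, right has 12 {D, G, R, H, S, F, J, N, Z, K, U, A}.
  Root J: left subtree has 6 nodes {D, G, R, H, S, F}, right has 5 {N, Z, K, U, A}.
    Root G: left subtree has 1 node {D}, right has 4 {R, H, S, F}.
      Root R: left subtree has 0 nodes { }, right has 3 {H, S, F}.
        Root H: left subtree has 0 nodes { }, right has 2 {S, F}.
          Root F: left subtree has 1 node {S}, right has 0 { }.
    Root K: left subtree has 2 nodes {N, Z}, right has 2 {U, A}.
      Root Z: left subtree has 1 node {N}, right has 0 { }.
      Root U: left subtree has 0 nodes { }, right has 1 {A}.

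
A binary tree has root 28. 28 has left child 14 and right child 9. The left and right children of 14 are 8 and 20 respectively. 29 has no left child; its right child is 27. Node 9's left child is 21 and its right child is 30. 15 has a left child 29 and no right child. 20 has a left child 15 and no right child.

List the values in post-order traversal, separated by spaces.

8 27 29 15 20 14 21 30 9 28

Post-order visits the left subtree, then the right subtree, then the node.
At 28: go left to 14.
  At 14: go left to 8.
    8 is a leaf — visit 8.
  At 14: go right to 20.
    At 20: go left to 15.
      At 15: go left to 29.
        At 29: no left child.
        At 29: go right to 27.
          27 is a leaf — visit 27.
        Visit 29.
      At 15: no right child.
      Visit 15.
    At 20: no right child.
    Visit 20.
  Visit 14.
At 28: go right to 9.
  At 9: go left to 21.
    21 is a leaf — visit 21.
  At 9: go right to 30.
    30 is a leaf — visit 30.
  Visit 9.
Visit 28.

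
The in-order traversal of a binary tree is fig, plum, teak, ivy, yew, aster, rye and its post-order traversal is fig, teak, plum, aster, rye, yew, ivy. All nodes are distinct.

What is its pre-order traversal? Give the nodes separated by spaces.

ivy plum fig teak yew rye aster

The last element of post-order is the root; it splits in-order into left and right subtrees.
Root ivy: left subtree has 3 nodes {fig, plum, teak}, right has 3 {yew, aster, rye}.
  Root plum: left subtree has 1 node {fig}, right has 1 {teak}.
  Root yew: left subtree has 0 nodes { }, right has 2 {aster, rye}.
    Root rye: left subtree has 1 node {aster}, right has 0 { }.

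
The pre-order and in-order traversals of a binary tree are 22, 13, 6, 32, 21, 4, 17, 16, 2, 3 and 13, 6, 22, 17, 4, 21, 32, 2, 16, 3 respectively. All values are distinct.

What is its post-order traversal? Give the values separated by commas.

6, 13, 17, 4, 21, 2, 3, 16, 32, 22

The first element of pre-order is the root; it splits in-order into left and right subtrees.
Root 22: left subtree has 2 nodes {13, 6}, right has 7 {17, 4, 21, 32, 2, 16, 3}.
  Root 13: left subtree has 0 nodes { }, right has 1 {6}.
  Root 32: left subtree has 3 nodes {17, 4, 21}, right has 3 {2, 16, 3}.
    Root 21: left subtree has 2 nodes {17, 4}, right has 0 { }.
      Root 4: left subtree has 1 node {17}, right has 0 { }.
    Root 16: left subtree has 1 node {2}, right has 1 {3}.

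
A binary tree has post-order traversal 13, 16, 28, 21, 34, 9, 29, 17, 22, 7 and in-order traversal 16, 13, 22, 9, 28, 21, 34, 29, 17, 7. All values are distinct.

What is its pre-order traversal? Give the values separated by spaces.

The last element of post-order is the root; it splits in-order into left and right subtrees.
Root 7: left subtree has 9 nodes {16, 13, 22, 9, 28, 21, 34, 29, 17}, right has 0 { }.
  Root 22: left subtree has 2 nodes {16, 13}, right has 6 {9, 28, 21, 34, 29, 17}.
    Root 16: left subtree has 0 nodes { }, right has 1 {13}.
    Root 17: left subtree has 5 nodes {9, 28, 21, 34, 29}, right has 0 { }.
      Root 29: left subtree has 4 nodes {9, 28, 21, 34}, right has 0 { }.
        Root 9: left subtree has 0 nodes { }, right has 3 {28, 21, 34}.
          Root 34: left subtree has 2 nodes {28, 21}, right has 0 { }.
            Root 21: left subtree has 1 node {28}, right has 0 { }.

7 22 16 13 17 29 9 34 21 28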